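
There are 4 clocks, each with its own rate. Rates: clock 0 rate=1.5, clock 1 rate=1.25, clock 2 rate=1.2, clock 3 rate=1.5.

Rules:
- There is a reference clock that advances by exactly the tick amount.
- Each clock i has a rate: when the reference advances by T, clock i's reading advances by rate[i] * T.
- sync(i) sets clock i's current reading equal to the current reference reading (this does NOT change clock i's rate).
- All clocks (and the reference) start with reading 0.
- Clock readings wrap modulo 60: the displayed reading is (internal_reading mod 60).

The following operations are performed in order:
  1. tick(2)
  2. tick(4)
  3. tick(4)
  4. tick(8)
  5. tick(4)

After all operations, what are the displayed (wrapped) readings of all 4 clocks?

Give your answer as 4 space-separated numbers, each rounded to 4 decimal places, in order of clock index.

Answer: 33.0000 27.5000 26.4000 33.0000

Derivation:
After op 1 tick(2): ref=2.0000 raw=[3.0000 2.5000 2.4000 3.0000]
After op 2 tick(4): ref=6.0000 raw=[9.0000 7.5000 7.2000 9.0000]
After op 3 tick(4): ref=10.0000 raw=[15.0000 12.5000 12.0000 15.0000]
After op 4 tick(8): ref=18.0000 raw=[27.0000 22.5000 21.6000 27.0000]
After op 5 tick(4): ref=22.0000 raw=[33.0000 27.5000 26.4000 33.0000]
Wrap final raw readings (mod 60): 33.0000 mod 60 = 33.0000; 27.5000 mod 60 = 27.5000; 26.4000 mod 60 = 26.4000; 33.0000 mod 60 = 33.0000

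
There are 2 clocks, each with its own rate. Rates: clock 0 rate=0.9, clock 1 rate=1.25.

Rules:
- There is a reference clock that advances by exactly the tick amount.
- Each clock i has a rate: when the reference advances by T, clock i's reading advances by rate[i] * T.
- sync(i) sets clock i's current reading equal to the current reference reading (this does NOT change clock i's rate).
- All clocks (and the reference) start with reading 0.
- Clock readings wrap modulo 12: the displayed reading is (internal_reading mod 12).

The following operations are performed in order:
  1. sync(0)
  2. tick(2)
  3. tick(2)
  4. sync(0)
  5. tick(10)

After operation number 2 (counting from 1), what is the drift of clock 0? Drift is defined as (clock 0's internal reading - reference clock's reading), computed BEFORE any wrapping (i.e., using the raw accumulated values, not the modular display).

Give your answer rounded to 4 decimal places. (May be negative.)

After op 1 sync(0): ref=0.0000 raw=[0.0000 0.0000]
After op 2 tick(2): ref=2.0000 raw=[1.8000 2.5000]
Drift of clock 0 after op 2: 1.8000 - 2.0000 = -0.2000

Answer: -0.2000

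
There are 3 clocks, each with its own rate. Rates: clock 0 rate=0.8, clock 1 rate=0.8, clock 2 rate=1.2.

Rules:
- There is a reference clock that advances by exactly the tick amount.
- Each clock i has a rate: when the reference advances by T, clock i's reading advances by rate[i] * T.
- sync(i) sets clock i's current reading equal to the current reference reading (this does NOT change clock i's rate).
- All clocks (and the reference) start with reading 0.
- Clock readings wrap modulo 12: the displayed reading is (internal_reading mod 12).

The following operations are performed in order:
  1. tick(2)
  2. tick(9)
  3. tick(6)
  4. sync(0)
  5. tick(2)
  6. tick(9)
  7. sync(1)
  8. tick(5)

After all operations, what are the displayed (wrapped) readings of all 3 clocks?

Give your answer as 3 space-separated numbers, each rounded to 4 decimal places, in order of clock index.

After op 1 tick(2): ref=2.0000 raw=[1.6000 1.6000 2.4000]
After op 2 tick(9): ref=11.0000 raw=[8.8000 8.8000 13.2000]
After op 3 tick(6): ref=17.0000 raw=[13.6000 13.6000 20.4000]
After op 4 sync(0): ref=17.0000 raw=[17.0000 13.6000 20.4000]
After op 5 tick(2): ref=19.0000 raw=[18.6000 15.2000 22.8000]
After op 6 tick(9): ref=28.0000 raw=[25.8000 22.4000 33.6000]
After op 7 sync(1): ref=28.0000 raw=[25.8000 28.0000 33.6000]
After op 8 tick(5): ref=33.0000 raw=[29.8000 32.0000 39.6000]
Wrap final raw readings (mod 12): 29.8000 mod 12 = 5.8000; 32.0000 mod 12 = 8.0000; 39.6000 mod 12 = 3.6000

Answer: 5.8000 8.0000 3.6000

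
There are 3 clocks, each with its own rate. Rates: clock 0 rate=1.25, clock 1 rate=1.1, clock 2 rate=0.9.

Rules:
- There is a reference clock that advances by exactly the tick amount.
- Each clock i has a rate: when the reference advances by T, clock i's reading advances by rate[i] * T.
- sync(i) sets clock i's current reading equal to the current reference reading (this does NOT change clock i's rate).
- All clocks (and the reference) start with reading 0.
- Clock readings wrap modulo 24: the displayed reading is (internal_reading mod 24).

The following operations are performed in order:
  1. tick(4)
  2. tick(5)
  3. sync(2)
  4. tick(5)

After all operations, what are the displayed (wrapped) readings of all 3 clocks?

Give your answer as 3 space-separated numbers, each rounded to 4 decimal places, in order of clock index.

After op 1 tick(4): ref=4.0000 raw=[5.0000 4.4000 3.6000]
After op 2 tick(5): ref=9.0000 raw=[11.2500 9.9000 8.1000]
After op 3 sync(2): ref=9.0000 raw=[11.2500 9.9000 9.0000]
After op 4 tick(5): ref=14.0000 raw=[17.5000 15.4000 13.5000]
Wrap final raw readings (mod 24): 17.5000 mod 24 = 17.5000; 15.4000 mod 24 = 15.4000; 13.5000 mod 24 = 13.5000

Answer: 17.5000 15.4000 13.5000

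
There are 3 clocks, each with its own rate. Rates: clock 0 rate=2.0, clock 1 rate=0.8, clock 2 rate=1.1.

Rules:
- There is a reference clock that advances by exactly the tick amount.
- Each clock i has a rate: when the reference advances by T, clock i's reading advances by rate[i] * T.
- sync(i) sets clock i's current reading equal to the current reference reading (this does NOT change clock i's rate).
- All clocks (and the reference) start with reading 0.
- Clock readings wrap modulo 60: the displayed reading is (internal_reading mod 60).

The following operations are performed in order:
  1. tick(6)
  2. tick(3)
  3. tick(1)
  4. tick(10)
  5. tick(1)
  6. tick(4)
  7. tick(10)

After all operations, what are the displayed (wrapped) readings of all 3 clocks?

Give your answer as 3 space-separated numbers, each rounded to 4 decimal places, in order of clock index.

After op 1 tick(6): ref=6.0000 raw=[12.0000 4.8000 6.6000]
After op 2 tick(3): ref=9.0000 raw=[18.0000 7.2000 9.9000]
After op 3 tick(1): ref=10.0000 raw=[20.0000 8.0000 11.0000]
After op 4 tick(10): ref=20.0000 raw=[40.0000 16.0000 22.0000]
After op 5 tick(1): ref=21.0000 raw=[42.0000 16.8000 23.1000]
After op 6 tick(4): ref=25.0000 raw=[50.0000 20.0000 27.5000]
After op 7 tick(10): ref=35.0000 raw=[70.0000 28.0000 38.5000]
Wrap final raw readings (mod 60): 70.0000 mod 60 = 10.0000; 28.0000 mod 60 = 28.0000; 38.5000 mod 60 = 38.5000

Answer: 10.0000 28.0000 38.5000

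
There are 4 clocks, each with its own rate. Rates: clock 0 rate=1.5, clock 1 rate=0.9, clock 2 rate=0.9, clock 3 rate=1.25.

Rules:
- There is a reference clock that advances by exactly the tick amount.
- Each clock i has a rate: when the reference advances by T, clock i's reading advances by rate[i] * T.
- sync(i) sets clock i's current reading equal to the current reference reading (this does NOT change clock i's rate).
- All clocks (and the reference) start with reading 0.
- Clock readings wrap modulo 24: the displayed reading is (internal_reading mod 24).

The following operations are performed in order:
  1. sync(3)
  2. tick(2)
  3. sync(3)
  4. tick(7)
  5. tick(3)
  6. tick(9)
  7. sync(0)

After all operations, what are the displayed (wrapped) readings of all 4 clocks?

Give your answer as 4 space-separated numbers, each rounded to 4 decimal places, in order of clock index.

After op 1 sync(3): ref=0.0000 raw=[0.0000 0.0000 0.0000 0.0000]
After op 2 tick(2): ref=2.0000 raw=[3.0000 1.8000 1.8000 2.5000]
After op 3 sync(3): ref=2.0000 raw=[3.0000 1.8000 1.8000 2.0000]
After op 4 tick(7): ref=9.0000 raw=[13.5000 8.1000 8.1000 10.7500]
After op 5 tick(3): ref=12.0000 raw=[18.0000 10.8000 10.8000 14.5000]
After op 6 tick(9): ref=21.0000 raw=[31.5000 18.9000 18.9000 25.7500]
After op 7 sync(0): ref=21.0000 raw=[21.0000 18.9000 18.9000 25.7500]
Wrap final raw readings (mod 24): 21.0000 mod 24 = 21.0000; 18.9000 mod 24 = 18.9000; 18.9000 mod 24 = 18.9000; 25.7500 mod 24 = 1.7500

Answer: 21.0000 18.9000 18.9000 1.7500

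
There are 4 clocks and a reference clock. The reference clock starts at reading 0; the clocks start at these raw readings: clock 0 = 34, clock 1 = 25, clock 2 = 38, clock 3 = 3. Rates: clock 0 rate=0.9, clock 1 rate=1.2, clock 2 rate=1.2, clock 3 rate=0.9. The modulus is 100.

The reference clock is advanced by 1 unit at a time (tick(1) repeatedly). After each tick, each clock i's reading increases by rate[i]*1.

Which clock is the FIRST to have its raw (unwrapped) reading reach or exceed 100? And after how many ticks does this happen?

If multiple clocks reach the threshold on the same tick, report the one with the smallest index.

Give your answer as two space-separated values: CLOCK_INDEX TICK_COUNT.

clock 0: start=34, rate=0.9, needs 100-34 = 66; ticks = ceil(66/0.9) = ceil(73.3333) = 74; reading at tick 74 = 34 + 0.9*74 = 100.6000
clock 1: start=25, rate=1.2, needs 100-25 = 75; ticks = ceil(75/1.2) = ceil(62.5000) = 63; reading at tick 63 = 25 + 1.2*63 = 100.6000
clock 2: start=38, rate=1.2, needs 100-38 = 62; ticks = ceil(62/1.2) = ceil(51.6667) = 52; reading at tick 52 = 38 + 1.2*52 = 100.4000
clock 3: start=3, rate=0.9, needs 100-3 = 97; ticks = ceil(97/0.9) = ceil(107.7778) = 108; reading at tick 108 = 3 + 0.9*108 = 100.2000
Minimum tick count = 52; winners = [2]; smallest index = 2

Answer: 2 52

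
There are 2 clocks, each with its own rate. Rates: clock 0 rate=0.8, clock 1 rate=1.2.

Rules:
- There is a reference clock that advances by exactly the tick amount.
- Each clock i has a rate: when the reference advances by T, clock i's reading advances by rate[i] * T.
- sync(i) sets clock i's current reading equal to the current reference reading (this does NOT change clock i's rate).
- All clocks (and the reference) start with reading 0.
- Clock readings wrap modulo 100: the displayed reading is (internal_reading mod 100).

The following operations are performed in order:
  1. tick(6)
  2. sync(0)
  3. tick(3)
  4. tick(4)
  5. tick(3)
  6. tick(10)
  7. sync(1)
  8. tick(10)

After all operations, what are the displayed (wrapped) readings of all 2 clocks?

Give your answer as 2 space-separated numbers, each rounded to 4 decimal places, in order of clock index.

After op 1 tick(6): ref=6.0000 raw=[4.8000 7.2000]
After op 2 sync(0): ref=6.0000 raw=[6.0000 7.2000]
After op 3 tick(3): ref=9.0000 raw=[8.4000 10.8000]
After op 4 tick(4): ref=13.0000 raw=[11.6000 15.6000]
After op 5 tick(3): ref=16.0000 raw=[14.0000 19.2000]
After op 6 tick(10): ref=26.0000 raw=[22.0000 31.2000]
After op 7 sync(1): ref=26.0000 raw=[22.0000 26.0000]
After op 8 tick(10): ref=36.0000 raw=[30.0000 38.0000]
Wrap final raw readings (mod 100): 30.0000 mod 100 = 30.0000; 38.0000 mod 100 = 38.0000

Answer: 30.0000 38.0000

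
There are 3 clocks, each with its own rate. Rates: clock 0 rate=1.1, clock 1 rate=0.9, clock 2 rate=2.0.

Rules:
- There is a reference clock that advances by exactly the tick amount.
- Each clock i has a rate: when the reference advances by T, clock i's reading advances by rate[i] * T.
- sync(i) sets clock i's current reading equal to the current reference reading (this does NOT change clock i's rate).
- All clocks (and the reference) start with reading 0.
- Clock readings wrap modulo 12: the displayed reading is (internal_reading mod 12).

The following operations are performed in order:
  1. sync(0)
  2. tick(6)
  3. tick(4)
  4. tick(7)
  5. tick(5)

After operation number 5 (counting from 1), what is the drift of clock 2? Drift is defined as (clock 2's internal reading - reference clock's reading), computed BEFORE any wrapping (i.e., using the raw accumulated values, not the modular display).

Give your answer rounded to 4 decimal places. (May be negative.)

After op 1 sync(0): ref=0.0000 raw=[0.0000 0.0000 0.0000]
After op 2 tick(6): ref=6.0000 raw=[6.6000 5.4000 12.0000]
After op 3 tick(4): ref=10.0000 raw=[11.0000 9.0000 20.0000]
After op 4 tick(7): ref=17.0000 raw=[18.7000 15.3000 34.0000]
After op 5 tick(5): ref=22.0000 raw=[24.2000 19.8000 44.0000]
Drift of clock 2 after op 5: 44.0000 - 22.0000 = 22.0000

Answer: 22.0000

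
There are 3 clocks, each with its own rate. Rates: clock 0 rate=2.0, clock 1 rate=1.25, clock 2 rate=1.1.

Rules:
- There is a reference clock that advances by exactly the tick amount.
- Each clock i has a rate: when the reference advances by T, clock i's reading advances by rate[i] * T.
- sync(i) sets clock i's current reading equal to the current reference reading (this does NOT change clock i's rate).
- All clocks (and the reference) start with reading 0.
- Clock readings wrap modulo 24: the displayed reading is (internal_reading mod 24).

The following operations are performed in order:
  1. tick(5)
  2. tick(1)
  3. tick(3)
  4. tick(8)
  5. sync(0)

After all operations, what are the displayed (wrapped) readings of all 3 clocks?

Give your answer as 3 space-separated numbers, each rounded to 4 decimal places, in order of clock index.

Answer: 17.0000 21.2500 18.7000

Derivation:
After op 1 tick(5): ref=5.0000 raw=[10.0000 6.2500 5.5000]
After op 2 tick(1): ref=6.0000 raw=[12.0000 7.5000 6.6000]
After op 3 tick(3): ref=9.0000 raw=[18.0000 11.2500 9.9000]
After op 4 tick(8): ref=17.0000 raw=[34.0000 21.2500 18.7000]
After op 5 sync(0): ref=17.0000 raw=[17.0000 21.2500 18.7000]
Wrap final raw readings (mod 24): 17.0000 mod 24 = 17.0000; 21.2500 mod 24 = 21.2500; 18.7000 mod 24 = 18.7000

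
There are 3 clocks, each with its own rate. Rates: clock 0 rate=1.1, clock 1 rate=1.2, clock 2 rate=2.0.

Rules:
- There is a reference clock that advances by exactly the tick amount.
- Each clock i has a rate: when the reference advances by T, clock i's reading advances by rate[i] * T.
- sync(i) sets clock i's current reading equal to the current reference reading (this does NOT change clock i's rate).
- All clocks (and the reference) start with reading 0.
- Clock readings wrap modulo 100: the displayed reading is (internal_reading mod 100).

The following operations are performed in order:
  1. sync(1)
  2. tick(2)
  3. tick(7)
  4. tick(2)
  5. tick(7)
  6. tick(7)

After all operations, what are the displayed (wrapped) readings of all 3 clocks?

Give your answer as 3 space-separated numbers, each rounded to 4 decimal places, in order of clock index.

Answer: 27.5000 30.0000 50.0000

Derivation:
After op 1 sync(1): ref=0.0000 raw=[0.0000 0.0000 0.0000]
After op 2 tick(2): ref=2.0000 raw=[2.2000 2.4000 4.0000]
After op 3 tick(7): ref=9.0000 raw=[9.9000 10.8000 18.0000]
After op 4 tick(2): ref=11.0000 raw=[12.1000 13.2000 22.0000]
After op 5 tick(7): ref=18.0000 raw=[19.8000 21.6000 36.0000]
After op 6 tick(7): ref=25.0000 raw=[27.5000 30.0000 50.0000]
Wrap final raw readings (mod 100): 27.5000 mod 100 = 27.5000; 30.0000 mod 100 = 30.0000; 50.0000 mod 100 = 50.0000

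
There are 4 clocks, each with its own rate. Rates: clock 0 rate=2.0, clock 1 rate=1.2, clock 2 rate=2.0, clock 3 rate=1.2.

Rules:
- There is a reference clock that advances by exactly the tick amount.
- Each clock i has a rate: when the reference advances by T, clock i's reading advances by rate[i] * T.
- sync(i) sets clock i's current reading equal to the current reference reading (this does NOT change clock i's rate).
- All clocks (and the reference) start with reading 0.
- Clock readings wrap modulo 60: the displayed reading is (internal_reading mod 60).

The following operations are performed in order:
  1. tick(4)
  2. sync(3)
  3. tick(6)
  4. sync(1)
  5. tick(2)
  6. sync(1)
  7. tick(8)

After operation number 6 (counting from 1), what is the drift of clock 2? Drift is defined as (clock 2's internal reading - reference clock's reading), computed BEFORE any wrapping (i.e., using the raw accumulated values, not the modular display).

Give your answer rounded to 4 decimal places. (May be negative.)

Answer: 12.0000

Derivation:
After op 1 tick(4): ref=4.0000 raw=[8.0000 4.8000 8.0000 4.8000]
After op 2 sync(3): ref=4.0000 raw=[8.0000 4.8000 8.0000 4.0000]
After op 3 tick(6): ref=10.0000 raw=[20.0000 12.0000 20.0000 11.2000]
After op 4 sync(1): ref=10.0000 raw=[20.0000 10.0000 20.0000 11.2000]
After op 5 tick(2): ref=12.0000 raw=[24.0000 12.4000 24.0000 13.6000]
After op 6 sync(1): ref=12.0000 raw=[24.0000 12.0000 24.0000 13.6000]
Drift of clock 2 after op 6: 24.0000 - 12.0000 = 12.0000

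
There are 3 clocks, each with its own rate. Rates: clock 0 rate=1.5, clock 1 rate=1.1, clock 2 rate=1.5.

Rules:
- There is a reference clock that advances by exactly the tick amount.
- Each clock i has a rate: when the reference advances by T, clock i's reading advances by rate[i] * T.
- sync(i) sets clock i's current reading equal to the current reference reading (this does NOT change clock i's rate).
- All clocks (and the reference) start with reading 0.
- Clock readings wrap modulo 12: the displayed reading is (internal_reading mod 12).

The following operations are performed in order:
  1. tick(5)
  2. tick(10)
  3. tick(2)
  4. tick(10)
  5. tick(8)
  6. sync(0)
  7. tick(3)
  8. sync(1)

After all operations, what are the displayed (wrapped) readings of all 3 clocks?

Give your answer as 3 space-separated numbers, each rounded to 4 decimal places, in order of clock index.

After op 1 tick(5): ref=5.0000 raw=[7.5000 5.5000 7.5000]
After op 2 tick(10): ref=15.0000 raw=[22.5000 16.5000 22.5000]
After op 3 tick(2): ref=17.0000 raw=[25.5000 18.7000 25.5000]
After op 4 tick(10): ref=27.0000 raw=[40.5000 29.7000 40.5000]
After op 5 tick(8): ref=35.0000 raw=[52.5000 38.5000 52.5000]
After op 6 sync(0): ref=35.0000 raw=[35.0000 38.5000 52.5000]
After op 7 tick(3): ref=38.0000 raw=[39.5000 41.8000 57.0000]
After op 8 sync(1): ref=38.0000 raw=[39.5000 38.0000 57.0000]
Wrap final raw readings (mod 12): 39.5000 mod 12 = 3.5000; 38.0000 mod 12 = 2.0000; 57.0000 mod 12 = 9.0000

Answer: 3.5000 2.0000 9.0000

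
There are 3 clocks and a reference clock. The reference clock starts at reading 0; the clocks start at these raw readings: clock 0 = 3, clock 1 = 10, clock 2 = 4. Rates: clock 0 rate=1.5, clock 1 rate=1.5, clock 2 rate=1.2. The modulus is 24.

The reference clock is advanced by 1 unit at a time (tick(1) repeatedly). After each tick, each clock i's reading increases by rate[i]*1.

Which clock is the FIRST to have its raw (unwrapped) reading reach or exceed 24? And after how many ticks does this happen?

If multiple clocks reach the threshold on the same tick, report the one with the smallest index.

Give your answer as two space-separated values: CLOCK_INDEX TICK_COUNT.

Answer: 1 10

Derivation:
clock 0: start=3, rate=1.5, needs 24-3 = 21; ticks = ceil(21/1.5) = ceil(14.0000) = 14; reading at tick 14 = 3 + 1.5*14 = 24.0000
clock 1: start=10, rate=1.5, needs 24-10 = 14; ticks = ceil(14/1.5) = ceil(9.3333) = 10; reading at tick 10 = 10 + 1.5*10 = 25.0000
clock 2: start=4, rate=1.2, needs 24-4 = 20; ticks = ceil(20/1.2) = ceil(16.6667) = 17; reading at tick 17 = 4 + 1.2*17 = 24.4000
Minimum tick count = 10; winners = [1]; smallest index = 1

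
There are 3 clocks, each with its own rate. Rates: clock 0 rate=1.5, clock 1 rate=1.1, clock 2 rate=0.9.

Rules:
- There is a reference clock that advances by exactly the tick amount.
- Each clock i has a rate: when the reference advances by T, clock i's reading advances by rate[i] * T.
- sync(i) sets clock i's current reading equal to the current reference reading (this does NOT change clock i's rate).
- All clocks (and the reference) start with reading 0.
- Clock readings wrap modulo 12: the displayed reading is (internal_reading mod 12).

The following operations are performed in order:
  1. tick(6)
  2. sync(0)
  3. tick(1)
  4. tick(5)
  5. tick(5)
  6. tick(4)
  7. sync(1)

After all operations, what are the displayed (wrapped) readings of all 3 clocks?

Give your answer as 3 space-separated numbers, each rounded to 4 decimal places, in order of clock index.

After op 1 tick(6): ref=6.0000 raw=[9.0000 6.6000 5.4000]
After op 2 sync(0): ref=6.0000 raw=[6.0000 6.6000 5.4000]
After op 3 tick(1): ref=7.0000 raw=[7.5000 7.7000 6.3000]
After op 4 tick(5): ref=12.0000 raw=[15.0000 13.2000 10.8000]
After op 5 tick(5): ref=17.0000 raw=[22.5000 18.7000 15.3000]
After op 6 tick(4): ref=21.0000 raw=[28.5000 23.1000 18.9000]
After op 7 sync(1): ref=21.0000 raw=[28.5000 21.0000 18.9000]
Wrap final raw readings (mod 12): 28.5000 mod 12 = 4.5000; 21.0000 mod 12 = 9.0000; 18.9000 mod 12 = 6.9000

Answer: 4.5000 9.0000 6.9000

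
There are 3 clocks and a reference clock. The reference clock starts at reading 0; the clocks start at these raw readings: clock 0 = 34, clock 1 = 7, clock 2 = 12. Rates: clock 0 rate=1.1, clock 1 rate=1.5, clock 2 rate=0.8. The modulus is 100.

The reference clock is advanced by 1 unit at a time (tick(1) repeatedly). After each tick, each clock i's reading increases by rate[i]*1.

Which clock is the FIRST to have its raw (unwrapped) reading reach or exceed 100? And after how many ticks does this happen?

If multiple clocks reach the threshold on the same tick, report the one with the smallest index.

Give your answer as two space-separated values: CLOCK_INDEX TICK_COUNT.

Answer: 0 60

Derivation:
clock 0: start=34, rate=1.1, needs 100-34 = 66; ticks = ceil(66/1.1) = ceil(60.0000) = 60; reading at tick 60 = 34 + 1.1*60 = 100.0000
clock 1: start=7, rate=1.5, needs 100-7 = 93; ticks = ceil(93/1.5) = ceil(62.0000) = 62; reading at tick 62 = 7 + 1.5*62 = 100.0000
clock 2: start=12, rate=0.8, needs 100-12 = 88; ticks = ceil(88/0.8) = ceil(110.0000) = 110; reading at tick 110 = 12 + 0.8*110 = 100.0000
Minimum tick count = 60; winners = [0]; smallest index = 0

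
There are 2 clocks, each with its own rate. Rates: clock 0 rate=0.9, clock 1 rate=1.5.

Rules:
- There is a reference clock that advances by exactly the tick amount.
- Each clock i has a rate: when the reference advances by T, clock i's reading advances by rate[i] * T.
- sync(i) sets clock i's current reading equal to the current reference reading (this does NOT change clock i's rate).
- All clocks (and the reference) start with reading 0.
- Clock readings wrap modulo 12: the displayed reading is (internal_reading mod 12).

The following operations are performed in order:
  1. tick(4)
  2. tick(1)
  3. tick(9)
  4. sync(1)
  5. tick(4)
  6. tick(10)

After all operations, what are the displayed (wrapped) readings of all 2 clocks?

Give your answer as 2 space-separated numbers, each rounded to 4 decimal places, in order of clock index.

Answer: 1.2000 11.0000

Derivation:
After op 1 tick(4): ref=4.0000 raw=[3.6000 6.0000]
After op 2 tick(1): ref=5.0000 raw=[4.5000 7.5000]
After op 3 tick(9): ref=14.0000 raw=[12.6000 21.0000]
After op 4 sync(1): ref=14.0000 raw=[12.6000 14.0000]
After op 5 tick(4): ref=18.0000 raw=[16.2000 20.0000]
After op 6 tick(10): ref=28.0000 raw=[25.2000 35.0000]
Wrap final raw readings (mod 12): 25.2000 mod 12 = 1.2000; 35.0000 mod 12 = 11.0000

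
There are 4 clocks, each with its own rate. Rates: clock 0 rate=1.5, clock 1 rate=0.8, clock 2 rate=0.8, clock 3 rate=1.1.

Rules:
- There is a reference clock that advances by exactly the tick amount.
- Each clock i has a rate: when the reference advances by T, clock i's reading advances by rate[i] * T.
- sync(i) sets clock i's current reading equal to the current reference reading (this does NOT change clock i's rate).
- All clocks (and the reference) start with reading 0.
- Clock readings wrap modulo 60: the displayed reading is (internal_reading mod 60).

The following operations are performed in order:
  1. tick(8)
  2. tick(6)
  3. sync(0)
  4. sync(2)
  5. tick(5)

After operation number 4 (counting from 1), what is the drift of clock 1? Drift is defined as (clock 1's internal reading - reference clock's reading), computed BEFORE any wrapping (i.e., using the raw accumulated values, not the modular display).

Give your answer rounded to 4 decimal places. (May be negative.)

Answer: -2.8000

Derivation:
After op 1 tick(8): ref=8.0000 raw=[12.0000 6.4000 6.4000 8.8000]
After op 2 tick(6): ref=14.0000 raw=[21.0000 11.2000 11.2000 15.4000]
After op 3 sync(0): ref=14.0000 raw=[14.0000 11.2000 11.2000 15.4000]
After op 4 sync(2): ref=14.0000 raw=[14.0000 11.2000 14.0000 15.4000]
Drift of clock 1 after op 4: 11.2000 - 14.0000 = -2.8000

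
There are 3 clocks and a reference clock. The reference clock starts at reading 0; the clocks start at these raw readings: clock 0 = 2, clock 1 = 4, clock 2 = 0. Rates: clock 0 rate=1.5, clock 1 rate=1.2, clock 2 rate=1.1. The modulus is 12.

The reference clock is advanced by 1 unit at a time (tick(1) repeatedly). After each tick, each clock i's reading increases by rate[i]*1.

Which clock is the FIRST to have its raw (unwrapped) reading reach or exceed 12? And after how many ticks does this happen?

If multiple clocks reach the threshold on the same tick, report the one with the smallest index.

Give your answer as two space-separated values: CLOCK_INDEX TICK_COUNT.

Answer: 0 7

Derivation:
clock 0: start=2, rate=1.5, needs 12-2 = 10; ticks = ceil(10/1.5) = ceil(6.6667) = 7; reading at tick 7 = 2 + 1.5*7 = 12.5000
clock 1: start=4, rate=1.2, needs 12-4 = 8; ticks = ceil(8/1.2) = ceil(6.6667) = 7; reading at tick 7 = 4 + 1.2*7 = 12.4000
clock 2: start=0, rate=1.1, needs 12-0 = 12; ticks = ceil(12/1.1) = ceil(10.9091) = 11; reading at tick 11 = 0 + 1.1*11 = 12.1000
Minimum tick count = 7; winners = [0, 1]; smallest index = 0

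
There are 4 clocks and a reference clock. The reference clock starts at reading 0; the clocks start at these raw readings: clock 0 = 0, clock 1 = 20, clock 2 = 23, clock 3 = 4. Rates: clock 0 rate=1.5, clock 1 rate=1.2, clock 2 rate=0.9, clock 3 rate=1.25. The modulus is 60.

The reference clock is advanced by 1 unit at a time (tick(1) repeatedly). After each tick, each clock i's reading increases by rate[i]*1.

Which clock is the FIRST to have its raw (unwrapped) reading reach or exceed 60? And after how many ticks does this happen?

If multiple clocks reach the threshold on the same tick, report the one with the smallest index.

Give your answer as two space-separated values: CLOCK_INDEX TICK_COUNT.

Answer: 1 34

Derivation:
clock 0: start=0, rate=1.5, needs 60-0 = 60; ticks = ceil(60/1.5) = ceil(40.0000) = 40; reading at tick 40 = 0 + 1.5*40 = 60.0000
clock 1: start=20, rate=1.2, needs 60-20 = 40; ticks = ceil(40/1.2) = ceil(33.3333) = 34; reading at tick 34 = 20 + 1.2*34 = 60.8000
clock 2: start=23, rate=0.9, needs 60-23 = 37; ticks = ceil(37/0.9) = ceil(41.1111) = 42; reading at tick 42 = 23 + 0.9*42 = 60.8000
clock 3: start=4, rate=1.25, needs 60-4 = 56; ticks = ceil(56/1.25) = ceil(44.8000) = 45; reading at tick 45 = 4 + 1.25*45 = 60.2500
Minimum tick count = 34; winners = [1]; smallest index = 1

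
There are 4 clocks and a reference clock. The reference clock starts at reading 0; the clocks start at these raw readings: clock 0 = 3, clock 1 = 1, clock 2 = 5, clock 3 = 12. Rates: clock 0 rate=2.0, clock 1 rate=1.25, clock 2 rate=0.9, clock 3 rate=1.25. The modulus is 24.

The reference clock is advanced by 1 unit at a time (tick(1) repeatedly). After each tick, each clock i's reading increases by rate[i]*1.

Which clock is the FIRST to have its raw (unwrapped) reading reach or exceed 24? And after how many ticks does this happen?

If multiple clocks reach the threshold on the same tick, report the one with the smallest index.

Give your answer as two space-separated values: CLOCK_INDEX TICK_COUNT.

clock 0: start=3, rate=2.0, needs 24-3 = 21; ticks = ceil(21/2.0) = ceil(10.5000) = 11; reading at tick 11 = 3 + 2.0*11 = 25.0000
clock 1: start=1, rate=1.25, needs 24-1 = 23; ticks = ceil(23/1.25) = ceil(18.4000) = 19; reading at tick 19 = 1 + 1.25*19 = 24.7500
clock 2: start=5, rate=0.9, needs 24-5 = 19; ticks = ceil(19/0.9) = ceil(21.1111) = 22; reading at tick 22 = 5 + 0.9*22 = 24.8000
clock 3: start=12, rate=1.25, needs 24-12 = 12; ticks = ceil(12/1.25) = ceil(9.6000) = 10; reading at tick 10 = 12 + 1.25*10 = 24.5000
Minimum tick count = 10; winners = [3]; smallest index = 3

Answer: 3 10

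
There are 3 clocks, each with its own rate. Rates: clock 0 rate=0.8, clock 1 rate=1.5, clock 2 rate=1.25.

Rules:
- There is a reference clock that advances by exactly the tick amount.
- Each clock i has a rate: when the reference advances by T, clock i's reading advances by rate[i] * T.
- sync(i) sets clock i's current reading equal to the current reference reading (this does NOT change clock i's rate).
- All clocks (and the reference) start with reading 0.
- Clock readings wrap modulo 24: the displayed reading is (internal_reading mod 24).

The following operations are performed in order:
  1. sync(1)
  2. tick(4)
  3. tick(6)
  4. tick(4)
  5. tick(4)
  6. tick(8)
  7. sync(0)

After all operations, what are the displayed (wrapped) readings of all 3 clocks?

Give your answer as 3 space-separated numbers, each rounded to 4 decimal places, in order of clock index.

Answer: 2.0000 15.0000 8.5000

Derivation:
After op 1 sync(1): ref=0.0000 raw=[0.0000 0.0000 0.0000]
After op 2 tick(4): ref=4.0000 raw=[3.2000 6.0000 5.0000]
After op 3 tick(6): ref=10.0000 raw=[8.0000 15.0000 12.5000]
After op 4 tick(4): ref=14.0000 raw=[11.2000 21.0000 17.5000]
After op 5 tick(4): ref=18.0000 raw=[14.4000 27.0000 22.5000]
After op 6 tick(8): ref=26.0000 raw=[20.8000 39.0000 32.5000]
After op 7 sync(0): ref=26.0000 raw=[26.0000 39.0000 32.5000]
Wrap final raw readings (mod 24): 26.0000 mod 24 = 2.0000; 39.0000 mod 24 = 15.0000; 32.5000 mod 24 = 8.5000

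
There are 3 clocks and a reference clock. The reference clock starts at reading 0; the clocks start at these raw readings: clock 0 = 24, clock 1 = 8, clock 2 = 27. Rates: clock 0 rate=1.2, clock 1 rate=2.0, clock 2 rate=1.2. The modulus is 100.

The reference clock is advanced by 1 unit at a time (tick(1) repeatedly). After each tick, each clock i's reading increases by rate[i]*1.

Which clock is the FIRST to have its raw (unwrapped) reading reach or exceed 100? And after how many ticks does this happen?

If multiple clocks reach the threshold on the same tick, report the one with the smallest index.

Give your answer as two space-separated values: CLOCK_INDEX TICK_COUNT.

Answer: 1 46

Derivation:
clock 0: start=24, rate=1.2, needs 100-24 = 76; ticks = ceil(76/1.2) = ceil(63.3333) = 64; reading at tick 64 = 24 + 1.2*64 = 100.8000
clock 1: start=8, rate=2.0, needs 100-8 = 92; ticks = ceil(92/2.0) = ceil(46.0000) = 46; reading at tick 46 = 8 + 2.0*46 = 100.0000
clock 2: start=27, rate=1.2, needs 100-27 = 73; ticks = ceil(73/1.2) = ceil(60.8333) = 61; reading at tick 61 = 27 + 1.2*61 = 100.2000
Minimum tick count = 46; winners = [1]; smallest index = 1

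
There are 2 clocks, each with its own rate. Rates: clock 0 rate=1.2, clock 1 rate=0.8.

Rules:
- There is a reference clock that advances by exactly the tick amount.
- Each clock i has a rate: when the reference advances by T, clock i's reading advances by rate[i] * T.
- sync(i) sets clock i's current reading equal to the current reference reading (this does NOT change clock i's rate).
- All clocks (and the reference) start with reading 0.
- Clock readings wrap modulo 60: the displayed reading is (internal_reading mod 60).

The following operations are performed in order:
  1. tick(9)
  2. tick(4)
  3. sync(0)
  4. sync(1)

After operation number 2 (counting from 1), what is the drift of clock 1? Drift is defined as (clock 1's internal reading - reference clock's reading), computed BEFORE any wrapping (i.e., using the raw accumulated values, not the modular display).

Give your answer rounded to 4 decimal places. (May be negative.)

Answer: -2.6000

Derivation:
After op 1 tick(9): ref=9.0000 raw=[10.8000 7.2000]
After op 2 tick(4): ref=13.0000 raw=[15.6000 10.4000]
Drift of clock 1 after op 2: 10.4000 - 13.0000 = -2.6000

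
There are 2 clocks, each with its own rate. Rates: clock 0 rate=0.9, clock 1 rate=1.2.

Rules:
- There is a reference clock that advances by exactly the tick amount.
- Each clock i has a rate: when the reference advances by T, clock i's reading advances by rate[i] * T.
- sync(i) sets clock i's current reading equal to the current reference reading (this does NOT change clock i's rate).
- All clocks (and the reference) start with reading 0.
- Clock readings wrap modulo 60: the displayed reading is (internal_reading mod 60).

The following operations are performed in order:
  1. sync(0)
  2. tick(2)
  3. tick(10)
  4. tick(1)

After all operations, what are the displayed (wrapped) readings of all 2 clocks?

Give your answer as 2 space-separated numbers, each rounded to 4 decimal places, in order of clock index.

Answer: 11.7000 15.6000

Derivation:
After op 1 sync(0): ref=0.0000 raw=[0.0000 0.0000]
After op 2 tick(2): ref=2.0000 raw=[1.8000 2.4000]
After op 3 tick(10): ref=12.0000 raw=[10.8000 14.4000]
After op 4 tick(1): ref=13.0000 raw=[11.7000 15.6000]
Wrap final raw readings (mod 60): 11.7000 mod 60 = 11.7000; 15.6000 mod 60 = 15.6000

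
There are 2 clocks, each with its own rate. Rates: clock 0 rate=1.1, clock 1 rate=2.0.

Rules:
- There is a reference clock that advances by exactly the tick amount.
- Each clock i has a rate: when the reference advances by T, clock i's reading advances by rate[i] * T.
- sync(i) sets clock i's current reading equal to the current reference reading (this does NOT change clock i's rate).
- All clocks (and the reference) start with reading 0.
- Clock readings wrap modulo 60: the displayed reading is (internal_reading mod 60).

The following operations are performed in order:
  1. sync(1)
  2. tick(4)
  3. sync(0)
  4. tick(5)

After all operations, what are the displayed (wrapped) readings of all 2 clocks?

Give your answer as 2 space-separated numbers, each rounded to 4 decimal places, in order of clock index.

After op 1 sync(1): ref=0.0000 raw=[0.0000 0.0000]
After op 2 tick(4): ref=4.0000 raw=[4.4000 8.0000]
After op 3 sync(0): ref=4.0000 raw=[4.0000 8.0000]
After op 4 tick(5): ref=9.0000 raw=[9.5000 18.0000]
Wrap final raw readings (mod 60): 9.5000 mod 60 = 9.5000; 18.0000 mod 60 = 18.0000

Answer: 9.5000 18.0000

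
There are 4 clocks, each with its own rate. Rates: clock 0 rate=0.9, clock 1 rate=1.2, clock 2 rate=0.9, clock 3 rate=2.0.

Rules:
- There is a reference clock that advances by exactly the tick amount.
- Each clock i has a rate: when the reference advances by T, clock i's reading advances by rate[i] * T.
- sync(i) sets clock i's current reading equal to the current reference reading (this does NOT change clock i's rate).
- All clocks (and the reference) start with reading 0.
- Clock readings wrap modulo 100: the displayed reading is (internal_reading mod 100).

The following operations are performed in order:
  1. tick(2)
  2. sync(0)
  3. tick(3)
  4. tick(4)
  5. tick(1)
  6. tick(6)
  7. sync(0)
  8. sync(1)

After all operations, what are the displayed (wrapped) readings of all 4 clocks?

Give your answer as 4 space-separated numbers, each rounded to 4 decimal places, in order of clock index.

After op 1 tick(2): ref=2.0000 raw=[1.8000 2.4000 1.8000 4.0000]
After op 2 sync(0): ref=2.0000 raw=[2.0000 2.4000 1.8000 4.0000]
After op 3 tick(3): ref=5.0000 raw=[4.7000 6.0000 4.5000 10.0000]
After op 4 tick(4): ref=9.0000 raw=[8.3000 10.8000 8.1000 18.0000]
After op 5 tick(1): ref=10.0000 raw=[9.2000 12.0000 9.0000 20.0000]
After op 6 tick(6): ref=16.0000 raw=[14.6000 19.2000 14.4000 32.0000]
After op 7 sync(0): ref=16.0000 raw=[16.0000 19.2000 14.4000 32.0000]
After op 8 sync(1): ref=16.0000 raw=[16.0000 16.0000 14.4000 32.0000]
Wrap final raw readings (mod 100): 16.0000 mod 100 = 16.0000; 16.0000 mod 100 = 16.0000; 14.4000 mod 100 = 14.4000; 32.0000 mod 100 = 32.0000

Answer: 16.0000 16.0000 14.4000 32.0000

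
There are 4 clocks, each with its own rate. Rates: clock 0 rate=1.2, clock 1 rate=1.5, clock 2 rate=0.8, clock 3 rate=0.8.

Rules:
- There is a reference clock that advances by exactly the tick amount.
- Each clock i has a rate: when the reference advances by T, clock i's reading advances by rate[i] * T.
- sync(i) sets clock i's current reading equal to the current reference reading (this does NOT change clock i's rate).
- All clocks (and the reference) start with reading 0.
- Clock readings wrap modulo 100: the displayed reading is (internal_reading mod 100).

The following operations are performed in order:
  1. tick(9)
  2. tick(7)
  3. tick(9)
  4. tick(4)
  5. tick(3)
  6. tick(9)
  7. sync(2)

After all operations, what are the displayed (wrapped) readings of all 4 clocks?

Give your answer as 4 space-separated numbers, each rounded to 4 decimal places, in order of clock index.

After op 1 tick(9): ref=9.0000 raw=[10.8000 13.5000 7.2000 7.2000]
After op 2 tick(7): ref=16.0000 raw=[19.2000 24.0000 12.8000 12.8000]
After op 3 tick(9): ref=25.0000 raw=[30.0000 37.5000 20.0000 20.0000]
After op 4 tick(4): ref=29.0000 raw=[34.8000 43.5000 23.2000 23.2000]
After op 5 tick(3): ref=32.0000 raw=[38.4000 48.0000 25.6000 25.6000]
After op 6 tick(9): ref=41.0000 raw=[49.2000 61.5000 32.8000 32.8000]
After op 7 sync(2): ref=41.0000 raw=[49.2000 61.5000 41.0000 32.8000]
Wrap final raw readings (mod 100): 49.2000 mod 100 = 49.2000; 61.5000 mod 100 = 61.5000; 41.0000 mod 100 = 41.0000; 32.8000 mod 100 = 32.8000

Answer: 49.2000 61.5000 41.0000 32.8000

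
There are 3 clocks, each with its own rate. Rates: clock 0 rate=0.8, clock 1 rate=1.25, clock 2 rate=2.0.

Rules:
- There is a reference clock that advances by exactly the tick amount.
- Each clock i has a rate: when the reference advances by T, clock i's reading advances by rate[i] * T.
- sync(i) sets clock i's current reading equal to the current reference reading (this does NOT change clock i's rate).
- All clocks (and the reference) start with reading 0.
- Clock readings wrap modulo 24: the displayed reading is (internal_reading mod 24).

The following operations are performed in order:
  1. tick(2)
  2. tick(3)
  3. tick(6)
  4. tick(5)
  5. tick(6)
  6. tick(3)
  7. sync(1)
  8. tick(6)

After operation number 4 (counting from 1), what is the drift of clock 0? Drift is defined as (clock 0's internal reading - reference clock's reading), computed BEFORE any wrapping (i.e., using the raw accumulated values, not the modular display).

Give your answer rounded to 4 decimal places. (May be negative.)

After op 1 tick(2): ref=2.0000 raw=[1.6000 2.5000 4.0000]
After op 2 tick(3): ref=5.0000 raw=[4.0000 6.2500 10.0000]
After op 3 tick(6): ref=11.0000 raw=[8.8000 13.7500 22.0000]
After op 4 tick(5): ref=16.0000 raw=[12.8000 20.0000 32.0000]
Drift of clock 0 after op 4: 12.8000 - 16.0000 = -3.2000

Answer: -3.2000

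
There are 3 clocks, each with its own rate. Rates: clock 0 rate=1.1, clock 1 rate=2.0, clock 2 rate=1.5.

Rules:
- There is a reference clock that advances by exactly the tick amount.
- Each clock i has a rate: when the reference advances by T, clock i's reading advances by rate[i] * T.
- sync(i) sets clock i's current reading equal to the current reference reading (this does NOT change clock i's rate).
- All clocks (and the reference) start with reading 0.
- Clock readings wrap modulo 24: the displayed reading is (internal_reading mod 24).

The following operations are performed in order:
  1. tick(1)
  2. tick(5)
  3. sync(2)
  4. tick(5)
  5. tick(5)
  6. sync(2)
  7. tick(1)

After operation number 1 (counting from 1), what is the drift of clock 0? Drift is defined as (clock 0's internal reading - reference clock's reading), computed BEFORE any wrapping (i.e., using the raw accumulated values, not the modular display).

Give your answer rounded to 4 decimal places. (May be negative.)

After op 1 tick(1): ref=1.0000 raw=[1.1000 2.0000 1.5000]
Drift of clock 0 after op 1: 1.1000 - 1.0000 = 0.1000

Answer: 0.1000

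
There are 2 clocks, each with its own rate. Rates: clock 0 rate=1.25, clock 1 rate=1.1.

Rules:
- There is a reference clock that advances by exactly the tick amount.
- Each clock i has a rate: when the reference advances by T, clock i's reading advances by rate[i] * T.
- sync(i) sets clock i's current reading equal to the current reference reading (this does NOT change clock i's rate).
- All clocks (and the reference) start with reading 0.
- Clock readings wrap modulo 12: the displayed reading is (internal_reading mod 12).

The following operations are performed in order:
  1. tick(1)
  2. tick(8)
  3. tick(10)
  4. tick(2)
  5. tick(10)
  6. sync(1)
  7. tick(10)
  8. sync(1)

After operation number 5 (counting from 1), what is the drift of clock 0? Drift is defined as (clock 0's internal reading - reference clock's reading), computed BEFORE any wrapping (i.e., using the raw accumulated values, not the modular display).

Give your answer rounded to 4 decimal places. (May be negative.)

Answer: 7.7500

Derivation:
After op 1 tick(1): ref=1.0000 raw=[1.2500 1.1000]
After op 2 tick(8): ref=9.0000 raw=[11.2500 9.9000]
After op 3 tick(10): ref=19.0000 raw=[23.7500 20.9000]
After op 4 tick(2): ref=21.0000 raw=[26.2500 23.1000]
After op 5 tick(10): ref=31.0000 raw=[38.7500 34.1000]
Drift of clock 0 after op 5: 38.7500 - 31.0000 = 7.7500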